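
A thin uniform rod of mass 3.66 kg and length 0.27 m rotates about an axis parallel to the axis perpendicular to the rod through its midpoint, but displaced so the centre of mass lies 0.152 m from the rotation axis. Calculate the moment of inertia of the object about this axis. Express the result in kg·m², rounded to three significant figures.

0.107

I_cm = (1/12)ML² = (1/12)(3.66)(0.27)² = 0.022235 kg·m²; centre at d = 0.152 m, so I = I_cm + Md² gives I = 0.022235 + (3.66)(0.152)² = 0.1068 kg·m².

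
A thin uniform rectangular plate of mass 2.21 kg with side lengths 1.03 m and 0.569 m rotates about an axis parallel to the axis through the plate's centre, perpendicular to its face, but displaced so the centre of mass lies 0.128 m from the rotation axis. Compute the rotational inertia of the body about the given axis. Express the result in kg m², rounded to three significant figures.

0.291

I_cm = (1/12)M(a²+b²) = (1/12)(2.21)[(1.03)² + (0.569)²] = 0.25501 kg m²; centre at d = 0.128 m, so I = I_cm + Md² gives I = 0.25501 + (2.21)(0.128)² = 0.29122 kg m².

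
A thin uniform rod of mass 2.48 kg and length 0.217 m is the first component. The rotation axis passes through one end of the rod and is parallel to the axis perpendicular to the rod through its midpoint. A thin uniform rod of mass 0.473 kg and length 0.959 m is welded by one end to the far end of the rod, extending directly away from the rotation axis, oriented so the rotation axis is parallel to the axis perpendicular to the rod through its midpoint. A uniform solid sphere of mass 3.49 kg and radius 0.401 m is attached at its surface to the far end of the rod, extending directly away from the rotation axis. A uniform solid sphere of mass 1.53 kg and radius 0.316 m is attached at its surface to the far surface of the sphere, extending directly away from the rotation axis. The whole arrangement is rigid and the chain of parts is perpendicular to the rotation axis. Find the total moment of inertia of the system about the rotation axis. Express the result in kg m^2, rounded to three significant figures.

17.3

Thin rod: I_cm = (1/12)ML² = (1/12)(2.48)(0.217)² = 0.0097317 kg m^2; centre at d = 0.1085 m, so the parallel axis theorem gives I = 0.0097317 + (2.48)(0.1085)² = 0.038927 kg m^2.
Thin rod: I_cm = (1/12)ML² = (1/12)(0.473)(0.959)² = 0.036251 kg m^2; centre at d = 0.1085 + 0.1085 + 0.4795 = 0.6965 m, so the parallel axis theorem gives I = 0.036251 + (0.473)(0.6965)² = 0.26571 kg m^2.
Solid sphere: I_cm = (2/5)MR² = (2/5)(3.49)(0.401)² = 0.22448 kg m^2; centre at d = 0.1085 + 0.1085 + 0.4795 + 0.4795 + 0.401 = 1.577 m, so the parallel axis theorem gives I = 0.22448 + (3.49)(1.577)² = 8.9039 kg m^2.
Solid sphere: I_cm = (2/5)MR² = (2/5)(1.53)(0.316)² = 0.061112 kg m^2; centre at d = 0.1085 + 0.1085 + 0.4795 + 0.4795 + 0.401 + 0.401 + 0.316 = 2.294 m, so the parallel axis theorem gives I = 0.061112 + (1.53)(2.294)² = 8.1126 kg m^2.
Total I = 0.038927 + 0.26571 + 8.9039 + 8.1126 = 17.321 kg m^2.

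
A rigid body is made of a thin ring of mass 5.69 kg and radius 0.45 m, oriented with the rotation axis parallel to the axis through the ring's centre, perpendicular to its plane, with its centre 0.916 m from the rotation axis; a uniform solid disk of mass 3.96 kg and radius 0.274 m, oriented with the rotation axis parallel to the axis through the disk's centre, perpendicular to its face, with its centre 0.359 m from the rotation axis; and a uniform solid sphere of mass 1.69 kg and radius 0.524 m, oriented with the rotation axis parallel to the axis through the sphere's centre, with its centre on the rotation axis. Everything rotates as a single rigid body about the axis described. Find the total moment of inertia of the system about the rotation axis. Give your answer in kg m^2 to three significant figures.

Thin ring: I_cm = MR² = (5.69)(0.45)² = 1.1522 kg m^2; centre at d = 0.916 m, so the parallel axis theorem gives I = 1.1522 + (5.69)(0.916)² = 5.9265 kg m^2.
Solid disk: I_cm = (1/2)MR² = (1/2)(3.96)(0.274)² = 0.14865 kg m^2; centre at d = 0.359 m, so the parallel axis theorem gives I = 0.14865 + (3.96)(0.359)² = 0.65902 kg m^2.
Solid sphere: I_cm = (2/5)MR² = (2/5)(1.69)(0.524)² = 0.18561 kg m^2; axis through the centre, so I = 0.18561 kg m^2.
Total I = 5.9265 + 0.65902 + 0.18561 = 6.7711 kg m^2.

6.77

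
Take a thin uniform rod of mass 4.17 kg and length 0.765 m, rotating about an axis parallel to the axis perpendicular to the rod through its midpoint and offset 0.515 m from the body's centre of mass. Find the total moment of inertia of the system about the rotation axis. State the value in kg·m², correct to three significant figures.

1.31

I_cm = (1/12)ML² = (1/12)(4.17)(0.765)² = 0.20337 kg·m²; centre at d = 0.515 m, so the parallel axis theorem gives I = 0.20337 + (4.17)(0.515)² = 1.3094 kg·m².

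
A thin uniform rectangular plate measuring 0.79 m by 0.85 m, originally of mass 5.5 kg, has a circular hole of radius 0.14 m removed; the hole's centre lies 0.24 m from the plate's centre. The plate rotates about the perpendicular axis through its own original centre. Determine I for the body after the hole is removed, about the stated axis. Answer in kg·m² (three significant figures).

Unpierced body about its centre: I₀ = (1/12)M(a²+b²) = (1/12)(5.5)[(0.79)² + (0.85)²] = 0.61719 kg·m².
The removed disk has mass m = M·πr²/(ab) = (5.5)·π(0.14)²/(0.79·0.85) = 0.50434 kg (same uniform areal density).
Its moment of inertia about the rotation axis (parallel-axis theorem): I_hole = (1/2)mr² + md² = (1/2)(0.50434)(0.14)² + (0.50434)(0.24)² = 0.033992 kg·m².
Treating the hole as negative mass, I = I₀ − I_hole = 0.61719 − 0.033992 = 0.5832 kg·m².

0.583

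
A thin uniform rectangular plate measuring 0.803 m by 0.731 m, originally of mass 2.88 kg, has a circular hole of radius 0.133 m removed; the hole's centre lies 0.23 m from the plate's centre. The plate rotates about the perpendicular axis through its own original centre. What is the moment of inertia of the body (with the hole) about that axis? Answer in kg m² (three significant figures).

Unpierced body about its centre: I₀ = (1/12)M(a²+b²) = (1/12)(2.88)[(0.803)² + (0.731)²] = 0.283 kg m².
The removed disk has mass m = M·πr²/(ab) = (2.88)·π(0.133)²/(0.803·0.731) = 0.27265 kg (same uniform areal density).
Its moment of inertia about the rotation axis (parallel-axis theorem): I_hole = (1/2)mr² + md² = (1/2)(0.27265)(0.133)² + (0.27265)(0.23)² = 0.016835 kg m².
Treating the hole as negative mass, I = I₀ − I_hole = 0.283 − 0.016835 = 0.26617 kg m².

0.266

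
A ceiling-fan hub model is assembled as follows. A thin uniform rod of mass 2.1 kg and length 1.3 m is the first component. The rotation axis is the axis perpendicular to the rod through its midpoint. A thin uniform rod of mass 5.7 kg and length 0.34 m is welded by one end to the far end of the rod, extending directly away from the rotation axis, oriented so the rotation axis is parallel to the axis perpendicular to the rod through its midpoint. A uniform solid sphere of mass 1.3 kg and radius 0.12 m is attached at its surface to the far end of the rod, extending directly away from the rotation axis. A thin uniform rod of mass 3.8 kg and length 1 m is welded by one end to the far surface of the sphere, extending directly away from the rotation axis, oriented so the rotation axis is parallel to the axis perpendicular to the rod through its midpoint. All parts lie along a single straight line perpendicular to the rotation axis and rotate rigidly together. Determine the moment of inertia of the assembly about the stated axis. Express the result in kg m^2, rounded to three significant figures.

17.5

Thin rod: I_cm = (1/12)ML² = (1/12)(2.1)(1.3)² = 0.29575 kg m^2; axis through the centre, so I = 0.29575 kg m^2.
Thin rod: I_cm = (1/12)ML² = (1/12)(5.7)(0.34)² = 0.05491 kg m^2; centre at d = 0.65 + 0.17 = 0.82 m, so I = I_cm + Md² gives I = 0.05491 + (5.7)(0.82)² = 3.8876 kg m^2.
Solid sphere: I_cm = (2/5)MR² = (2/5)(1.3)(0.12)² = 0.007488 kg m^2; centre at d = 0.65 + 0.17 + 0.17 + 0.12 = 1.11 m, so I = I_cm + Md² gives I = 0.007488 + (1.3)(1.11)² = 1.6092 kg m^2.
Thin rod: I_cm = (1/12)ML² = (1/12)(3.8)(1)² = 0.31667 kg m^2; centre at d = 0.65 + 0.17 + 0.17 + 0.12 + 0.12 + 0.5 = 1.73 m, so I = I_cm + Md² gives I = 0.31667 + (3.8)(1.73)² = 11.69 kg m^2.
Total I = 0.29575 + 3.8876 + 1.6092 + 11.69 = 17.482 kg m^2.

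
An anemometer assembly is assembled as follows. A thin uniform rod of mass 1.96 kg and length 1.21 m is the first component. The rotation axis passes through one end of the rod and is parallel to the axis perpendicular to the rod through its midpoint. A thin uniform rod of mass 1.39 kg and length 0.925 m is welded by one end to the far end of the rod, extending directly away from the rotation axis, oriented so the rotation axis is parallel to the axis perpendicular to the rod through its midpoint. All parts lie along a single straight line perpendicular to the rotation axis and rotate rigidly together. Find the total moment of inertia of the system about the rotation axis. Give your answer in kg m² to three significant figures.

Thin rod: I_cm = (1/12)ML² = (1/12)(1.96)(1.21)² = 0.23914 kg m²; centre at d = 0.605 m, so the parallel axis theorem gives I = 0.23914 + (1.96)(0.605)² = 0.95655 kg m².
Thin rod: I_cm = (1/12)ML² = (1/12)(1.39)(0.925)² = 0.09911 kg m²; centre at d = 0.605 + 0.605 + 0.4625 = 1.6725 m, so the parallel axis theorem gives I = 0.09911 + (1.39)(1.6725)² = 3.9873 kg m².
Total I = 0.95655 + 3.9873 = 4.9438 kg m².

4.94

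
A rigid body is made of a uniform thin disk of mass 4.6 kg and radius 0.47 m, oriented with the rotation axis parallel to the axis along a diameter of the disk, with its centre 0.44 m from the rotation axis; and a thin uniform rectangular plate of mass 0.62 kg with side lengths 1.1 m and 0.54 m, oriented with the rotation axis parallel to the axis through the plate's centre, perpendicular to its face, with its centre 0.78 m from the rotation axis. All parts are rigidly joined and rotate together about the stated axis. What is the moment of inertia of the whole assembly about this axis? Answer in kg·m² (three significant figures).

1.60

Thin disk: I_cm = (1/4)MR² = (1/4)(4.6)(0.47)² = 0.25403 kg·m²; centre at d = 0.44 m, so the parallel axis theorem gives I = 0.25403 + (4.6)(0.44)² = 1.1446 kg·m².
Rectangular plate: I_cm = (1/12)M(a²+b²) = (1/12)(0.62)[(1.1)² + (0.54)²] = 0.077583 kg·m²; centre at d = 0.78 m, so the parallel axis theorem gives I = 0.077583 + (0.62)(0.78)² = 0.45479 kg·m².
Total I = 1.1446 + 0.45479 = 1.5994 kg·m².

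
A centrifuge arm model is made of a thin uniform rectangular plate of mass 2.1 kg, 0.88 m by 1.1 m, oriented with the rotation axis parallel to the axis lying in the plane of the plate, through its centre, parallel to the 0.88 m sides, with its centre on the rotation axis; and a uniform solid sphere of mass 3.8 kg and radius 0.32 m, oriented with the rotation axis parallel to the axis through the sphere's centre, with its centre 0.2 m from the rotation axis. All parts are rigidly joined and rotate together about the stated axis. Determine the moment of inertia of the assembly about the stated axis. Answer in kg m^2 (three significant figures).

0.519

Rectangular plate: I_cm = (1/12)Mb² = (1/12)(2.1)(1.1)² = 0.21175 kg m^2; axis through the centre, so I = 0.21175 kg m^2.
Solid sphere: I_cm = (2/5)MR² = (2/5)(3.8)(0.32)² = 0.15565 kg m^2; centre at d = 0.2 m, so the parallel axis theorem gives I = 0.15565 + (3.8)(0.2)² = 0.30765 kg m^2.
Total I = 0.21175 + 0.30765 = 0.5194 kg m^2.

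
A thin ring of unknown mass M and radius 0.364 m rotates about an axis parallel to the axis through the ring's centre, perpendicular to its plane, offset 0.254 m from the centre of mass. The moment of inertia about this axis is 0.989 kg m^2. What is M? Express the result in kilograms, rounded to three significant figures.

I = I_cm + Md² = MR² + Md² = M·[1·(0.364)² + (0.254)²] = M·0.19701.
So M = 0.989 / 0.19701 = 5.02 kg.

5.02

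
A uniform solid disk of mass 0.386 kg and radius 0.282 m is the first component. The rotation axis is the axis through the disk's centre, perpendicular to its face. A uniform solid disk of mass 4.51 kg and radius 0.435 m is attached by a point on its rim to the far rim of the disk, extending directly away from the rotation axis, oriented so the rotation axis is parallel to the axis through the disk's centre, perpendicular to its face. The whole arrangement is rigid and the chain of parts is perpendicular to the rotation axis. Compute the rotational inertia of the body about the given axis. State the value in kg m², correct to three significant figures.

2.76

Solid disk: I_cm = (1/2)MR² = (1/2)(0.386)(0.282)² = 0.015348 kg m²; axis through the centre, so I = 0.015348 kg m².
Solid disk: I_cm = (1/2)MR² = (1/2)(4.51)(0.435)² = 0.4267 kg m²; centre at d = 0.282 + 0.435 = 0.717 m, so the parallel axis theorem gives I = 0.4267 + (4.51)(0.717)² = 2.7452 kg m².
Total I = 0.015348 + 2.7452 = 2.7606 kg m².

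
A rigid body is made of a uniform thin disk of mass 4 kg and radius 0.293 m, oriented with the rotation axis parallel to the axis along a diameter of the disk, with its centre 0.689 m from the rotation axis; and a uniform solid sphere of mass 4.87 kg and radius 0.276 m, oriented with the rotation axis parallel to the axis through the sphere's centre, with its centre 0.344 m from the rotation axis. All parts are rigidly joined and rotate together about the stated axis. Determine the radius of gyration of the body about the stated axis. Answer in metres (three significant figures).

Thin disk: I_cm = (1/4)MR² = (1/4)(4)(0.293)² = 0.085849 kg m²; centre at d = 0.689 m, so I = I_cm + Md² gives I = 0.085849 + (4)(0.689)² = 1.9847 kg m².
Solid sphere: I_cm = (2/5)MR² = (2/5)(4.87)(0.276)² = 0.14839 kg m²; centre at d = 0.344 m, so I = I_cm + Md² gives I = 0.14839 + (4.87)(0.344)² = 0.72469 kg m².
Total I = 2.7094 kg m²; total mass M = 8.87 kg.
k = √(I/M) = √(2.7094/8.87) = 0.55268 m.

0.553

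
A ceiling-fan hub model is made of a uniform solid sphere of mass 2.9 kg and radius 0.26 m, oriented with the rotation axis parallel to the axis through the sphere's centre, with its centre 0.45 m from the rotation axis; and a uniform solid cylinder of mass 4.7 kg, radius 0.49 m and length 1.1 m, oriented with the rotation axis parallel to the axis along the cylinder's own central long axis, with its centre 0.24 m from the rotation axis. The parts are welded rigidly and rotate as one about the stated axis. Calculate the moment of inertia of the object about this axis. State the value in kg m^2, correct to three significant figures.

Solid sphere: I_cm = (2/5)MR² = (2/5)(2.9)(0.26)² = 0.078416 kg m^2; centre at d = 0.45 m, so I = I_cm + Md² gives I = 0.078416 + (2.9)(0.45)² = 0.66567 kg m^2.
Solid cylinder: I_cm = (1/2)MR² = (1/2)(4.7)(0.49)² = 0.56423 kg m^2; centre at d = 0.24 m, so I = I_cm + Md² gives I = 0.56423 + (4.7)(0.24)² = 0.83495 kg m^2.
Total I = 0.66567 + 0.83495 = 1.5006 kg m^2.

1.50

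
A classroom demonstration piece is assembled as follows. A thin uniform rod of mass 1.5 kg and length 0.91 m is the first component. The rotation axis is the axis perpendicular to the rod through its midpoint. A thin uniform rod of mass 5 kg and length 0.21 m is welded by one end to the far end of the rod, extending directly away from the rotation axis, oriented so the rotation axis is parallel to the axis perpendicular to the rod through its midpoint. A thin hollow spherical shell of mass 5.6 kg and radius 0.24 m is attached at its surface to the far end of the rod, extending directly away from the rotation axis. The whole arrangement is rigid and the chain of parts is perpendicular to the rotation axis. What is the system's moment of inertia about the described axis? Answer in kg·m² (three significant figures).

Thin rod: I_cm = (1/12)ML² = (1/12)(1.5)(0.91)² = 0.10351 kg·m²; axis through the centre, so I = 0.10351 kg·m².
Thin rod: I_cm = (1/12)ML² = (1/12)(5)(0.21)² = 0.018375 kg·m²; centre at d = 0.455 + 0.105 = 0.56 m, so I = I_cm + Md² gives I = 0.018375 + (5)(0.56)² = 1.5864 kg·m².
Spherical shell: I_cm = (2/3)MR² = (2/3)(5.6)(0.24)² = 0.21504 kg·m²; centre at d = 0.455 + 0.105 + 0.105 + 0.24 = 0.905 m, so I = I_cm + Md² gives I = 0.21504 + (5.6)(0.905)² = 4.8016 kg·m².
Total I = 0.10351 + 1.5864 + 4.8016 = 6.4915 kg·m².

6.49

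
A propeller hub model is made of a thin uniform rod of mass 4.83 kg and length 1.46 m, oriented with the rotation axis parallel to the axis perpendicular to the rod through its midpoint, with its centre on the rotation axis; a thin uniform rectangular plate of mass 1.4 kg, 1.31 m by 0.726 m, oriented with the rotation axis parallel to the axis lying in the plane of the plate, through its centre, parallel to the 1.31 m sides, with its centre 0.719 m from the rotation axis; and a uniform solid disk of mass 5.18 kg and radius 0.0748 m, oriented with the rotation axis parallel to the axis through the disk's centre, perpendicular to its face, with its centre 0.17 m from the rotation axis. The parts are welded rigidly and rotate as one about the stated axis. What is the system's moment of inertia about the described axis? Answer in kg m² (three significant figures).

1.81

Thin rod: I_cm = (1/12)ML² = (1/12)(4.83)(1.46)² = 0.85797 kg m²; axis through the centre, so I = 0.85797 kg m².
Rectangular plate: I_cm = (1/12)Mb² = (1/12)(1.4)(0.726)² = 0.061492 kg m²; centre at d = 0.719 m, so I = I_cm + Md² gives I = 0.061492 + (1.4)(0.719)² = 0.78524 kg m².
Solid disk: I_cm = (1/2)MR² = (1/2)(5.18)(0.0748)² = 0.014491 kg m²; centre at d = 0.17 m, so I = I_cm + Md² gives I = 0.014491 + (5.18)(0.17)² = 0.16419 kg m².
Total I = 0.85797 + 0.78524 + 0.16419 = 1.8074 kg m².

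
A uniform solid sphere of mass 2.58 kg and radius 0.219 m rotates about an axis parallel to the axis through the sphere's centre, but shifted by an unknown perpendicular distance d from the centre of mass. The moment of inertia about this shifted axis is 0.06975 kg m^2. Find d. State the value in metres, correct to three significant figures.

About the centre-of-mass axis, I_cm = (2/5)MR² = (2/5)(2.58)(0.219)² = 0.049496 kg m^2.
Parallel axis theorem: I = I_cm + Md², so Md² = 0.06975 − 0.049496 = 0.020254 kg m^2.
d = √(0.020254 / 2.58) = 0.088603 m.

0.0886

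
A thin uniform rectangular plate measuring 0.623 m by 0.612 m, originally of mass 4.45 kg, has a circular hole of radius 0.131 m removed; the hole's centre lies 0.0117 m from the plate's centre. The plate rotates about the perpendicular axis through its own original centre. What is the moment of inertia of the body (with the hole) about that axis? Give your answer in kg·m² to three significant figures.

Unpierced body about its centre: I₀ = (1/12)M(a²+b²) = (1/12)(4.45)[(0.623)² + (0.612)²] = 0.28282 kg·m².
The removed disk has mass m = M·πr²/(ab) = (4.45)·π(0.131)²/(0.623·0.612) = 0.62924 kg (same uniform areal density).
Its moment of inertia about the rotation axis (parallel-axis theorem): I_hole = (1/2)mr² + md² = (1/2)(0.62924)(0.131)² + (0.62924)(0.0117)² = 0.0054853 kg·m².
Treating the hole as negative mass, I = I₀ − I_hole = 0.28282 − 0.0054853 = 0.27734 kg·m².

0.277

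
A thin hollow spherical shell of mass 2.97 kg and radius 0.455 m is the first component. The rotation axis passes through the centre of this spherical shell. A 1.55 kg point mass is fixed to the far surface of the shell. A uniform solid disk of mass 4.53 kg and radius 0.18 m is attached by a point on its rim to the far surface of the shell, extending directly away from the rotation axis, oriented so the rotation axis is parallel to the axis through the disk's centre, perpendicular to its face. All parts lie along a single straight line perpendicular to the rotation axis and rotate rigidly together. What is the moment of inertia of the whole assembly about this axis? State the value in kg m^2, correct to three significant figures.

Spherical shell: I_cm = (2/3)MR² = (2/3)(2.97)(0.455)² = 0.40991 kg m^2; axis through the centre, so I = 0.40991 kg m^2.
Point mass: I_cm = 0; centre at d = 0.455 m, so I = I_cm + Md² gives I = 0 + (1.55)(0.455)² = 0.32089 kg m^2.
Solid disk: I_cm = (1/2)MR² = (1/2)(4.53)(0.18)² = 0.073386 kg m^2; centre at d = 0.455 + 0.18 = 0.635 m, so I = I_cm + Md² gives I = 0.073386 + (4.53)(0.635)² = 1.9 kg m^2.
Total I = 0.40991 + 0.32089 + 1.9 = 2.6308 kg m^2.

2.63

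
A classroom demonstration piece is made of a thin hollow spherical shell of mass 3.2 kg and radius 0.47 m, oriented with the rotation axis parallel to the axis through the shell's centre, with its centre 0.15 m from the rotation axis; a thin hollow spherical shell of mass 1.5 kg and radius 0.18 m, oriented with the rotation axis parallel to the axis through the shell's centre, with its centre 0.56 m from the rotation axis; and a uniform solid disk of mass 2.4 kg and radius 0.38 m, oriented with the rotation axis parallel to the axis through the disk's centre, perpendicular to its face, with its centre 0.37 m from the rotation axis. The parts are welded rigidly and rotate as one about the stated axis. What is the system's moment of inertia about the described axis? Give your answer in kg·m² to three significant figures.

Spherical shell: I_cm = (2/3)MR² = (2/3)(3.2)(0.47)² = 0.47125 kg·m²; centre at d = 0.15 m, so the parallel axis theorem gives I = 0.47125 + (3.2)(0.15)² = 0.54325 kg·m².
Spherical shell: I_cm = (2/3)MR² = (2/3)(1.5)(0.18)² = 0.0324 kg·m²; centre at d = 0.56 m, so the parallel axis theorem gives I = 0.0324 + (1.5)(0.56)² = 0.5028 kg·m².
Solid disk: I_cm = (1/2)MR² = (1/2)(2.4)(0.38)² = 0.17328 kg·m²; centre at d = 0.37 m, so the parallel axis theorem gives I = 0.17328 + (2.4)(0.37)² = 0.50184 kg·m².
Total I = 0.54325 + 0.5028 + 0.50184 = 1.5479 kg·m².

1.55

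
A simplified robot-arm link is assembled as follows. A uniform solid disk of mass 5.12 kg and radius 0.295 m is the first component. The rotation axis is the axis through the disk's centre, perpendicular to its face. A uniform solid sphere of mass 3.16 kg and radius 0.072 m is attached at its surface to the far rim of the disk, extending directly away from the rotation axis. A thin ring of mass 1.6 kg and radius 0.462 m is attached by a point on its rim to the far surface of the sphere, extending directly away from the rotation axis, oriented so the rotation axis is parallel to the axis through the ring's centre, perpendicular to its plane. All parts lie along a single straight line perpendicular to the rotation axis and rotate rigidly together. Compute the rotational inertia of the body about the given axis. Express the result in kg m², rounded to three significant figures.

2.30

Solid disk: I_cm = (1/2)MR² = (1/2)(5.12)(0.295)² = 0.22278 kg m²; axis through the centre, so I = 0.22278 kg m².
Solid sphere: I_cm = (2/5)MR² = (2/5)(3.16)(0.072)² = 0.0065526 kg m²; centre at d = 0.295 + 0.072 = 0.367 m, so the parallel axis theorem gives I = 0.0065526 + (3.16)(0.367)² = 0.43217 kg m².
Thin ring: I_cm = MR² = (1.6)(0.462)² = 0.34151 kg m²; centre at d = 0.295 + 0.072 + 0.072 + 0.462 = 0.901 m, so the parallel axis theorem gives I = 0.34151 + (1.6)(0.901)² = 1.6404 kg m².
Total I = 0.22278 + 0.43217 + 1.6404 = 2.2953 kg m².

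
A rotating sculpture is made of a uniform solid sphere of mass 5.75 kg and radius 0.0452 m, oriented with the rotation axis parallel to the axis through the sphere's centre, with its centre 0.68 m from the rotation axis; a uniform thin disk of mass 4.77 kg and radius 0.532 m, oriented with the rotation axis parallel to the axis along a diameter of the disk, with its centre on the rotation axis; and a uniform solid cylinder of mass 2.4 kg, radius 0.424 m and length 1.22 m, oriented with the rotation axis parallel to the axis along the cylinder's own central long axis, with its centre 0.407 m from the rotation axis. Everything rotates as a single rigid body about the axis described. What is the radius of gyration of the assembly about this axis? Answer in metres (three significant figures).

Solid sphere: I_cm = (2/5)MR² = (2/5)(5.75)(0.0452)² = 0.004699 kg m^2; centre at d = 0.68 m, so I = I_cm + Md² gives I = 0.004699 + (5.75)(0.68)² = 2.6635 kg m^2.
Thin disk: I_cm = (1/4)MR² = (1/4)(4.77)(0.532)² = 0.33751 kg m^2; axis through the centre, so I = 0.33751 kg m^2.
Solid cylinder: I_cm = (1/2)MR² = (1/2)(2.4)(0.424)² = 0.21573 kg m^2; centre at d = 0.407 m, so I = I_cm + Md² gives I = 0.21573 + (2.4)(0.407)² = 0.61329 kg m^2.
Total I = 3.6143 kg m^2; total mass M = 12.92 kg.
k = √(I/M) = √(3.6143/12.92) = 0.52891 m.

0.529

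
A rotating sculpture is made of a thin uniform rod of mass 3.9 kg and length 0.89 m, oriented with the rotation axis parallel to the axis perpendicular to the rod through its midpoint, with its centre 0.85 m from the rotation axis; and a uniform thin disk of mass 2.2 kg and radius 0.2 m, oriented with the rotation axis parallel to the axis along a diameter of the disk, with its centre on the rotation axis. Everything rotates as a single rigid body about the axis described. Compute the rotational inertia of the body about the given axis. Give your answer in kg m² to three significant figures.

Thin rod: I_cm = (1/12)ML² = (1/12)(3.9)(0.89)² = 0.25743 kg m²; centre at d = 0.85 m, so I = I_cm + Md² gives I = 0.25743 + (3.9)(0.85)² = 3.0752 kg m².
Thin disk: I_cm = (1/4)MR² = (1/4)(2.2)(0.2)² = 0.022 kg m²; axis through the centre, so I = 0.022 kg m².
Total I = 3.0752 + 0.022 = 3.0972 kg m².

3.10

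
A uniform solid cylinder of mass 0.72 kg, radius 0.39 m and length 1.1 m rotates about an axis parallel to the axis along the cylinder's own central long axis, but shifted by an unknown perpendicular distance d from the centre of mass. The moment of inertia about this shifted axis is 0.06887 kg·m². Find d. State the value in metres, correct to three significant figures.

About the centre-of-mass axis, I_cm = (1/2)MR² = (1/2)(0.72)(0.39)² = 0.054756 kg·m².
Parallel axis theorem: I = I_cm + Md², so Md² = 0.06887 − 0.054756 = 0.014114 kg·m².
d = √(0.014114 / 0.72) = 0.14001 m.

0.140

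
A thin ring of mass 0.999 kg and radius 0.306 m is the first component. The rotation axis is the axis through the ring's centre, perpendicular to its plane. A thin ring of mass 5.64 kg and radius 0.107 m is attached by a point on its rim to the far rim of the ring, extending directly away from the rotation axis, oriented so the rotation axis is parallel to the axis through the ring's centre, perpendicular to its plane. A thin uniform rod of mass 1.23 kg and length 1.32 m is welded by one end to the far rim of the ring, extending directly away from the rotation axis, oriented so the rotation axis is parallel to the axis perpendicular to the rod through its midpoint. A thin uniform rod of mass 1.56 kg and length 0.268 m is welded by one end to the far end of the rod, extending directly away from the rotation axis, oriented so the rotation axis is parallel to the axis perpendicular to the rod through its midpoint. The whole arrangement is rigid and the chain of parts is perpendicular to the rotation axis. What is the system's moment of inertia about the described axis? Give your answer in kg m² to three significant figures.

9.10

Thin ring: I_cm = MR² = (0.999)(0.306)² = 0.093542 kg m²; axis through the centre, so I = 0.093542 kg m².
Thin ring: I_cm = MR² = (5.64)(0.107)² = 0.064572 kg m²; centre at d = 0.306 + 0.107 = 0.413 m, so the parallel axis theorem gives I = 0.064572 + (5.64)(0.413)² = 1.0266 kg m².
Thin rod: I_cm = (1/12)ML² = (1/12)(1.23)(1.32)² = 0.1786 kg m²; centre at d = 0.306 + 0.107 + 0.107 + 0.66 = 1.18 m, so the parallel axis theorem gives I = 0.1786 + (1.23)(1.18)² = 1.8912 kg m².
Thin rod: I_cm = (1/12)ML² = (1/12)(1.56)(0.268)² = 0.0093371 kg m²; centre at d = 0.306 + 0.107 + 0.107 + 0.66 + 0.66 + 0.134 = 1.974 m, so the parallel axis theorem gives I = 0.0093371 + (1.56)(1.974)² = 6.0882 kg m².
Total I = 0.093542 + 1.0266 + 1.8912 + 6.0882 = 9.0995 kg m².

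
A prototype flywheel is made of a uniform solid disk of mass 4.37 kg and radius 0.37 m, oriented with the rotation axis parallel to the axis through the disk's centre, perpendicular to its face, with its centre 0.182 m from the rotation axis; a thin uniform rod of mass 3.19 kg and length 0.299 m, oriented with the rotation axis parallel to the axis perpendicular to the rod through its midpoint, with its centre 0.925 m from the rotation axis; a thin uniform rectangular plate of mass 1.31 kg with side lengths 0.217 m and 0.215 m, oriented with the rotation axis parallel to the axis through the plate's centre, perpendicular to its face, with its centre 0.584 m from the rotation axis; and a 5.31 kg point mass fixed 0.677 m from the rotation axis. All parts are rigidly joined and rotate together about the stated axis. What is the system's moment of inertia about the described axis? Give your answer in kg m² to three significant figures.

Solid disk: I_cm = (1/2)MR² = (1/2)(4.37)(0.37)² = 0.29913 kg m²; centre at d = 0.182 m, so the parallel axis theorem gives I = 0.29913 + (4.37)(0.182)² = 0.44388 kg m².
Thin rod: I_cm = (1/12)ML² = (1/12)(3.19)(0.299)² = 0.023766 kg m²; centre at d = 0.925 m, so the parallel axis theorem gives I = 0.023766 + (3.19)(0.925)² = 2.7532 kg m².
Rectangular plate: I_cm = (1/12)M(a²+b²) = (1/12)(1.31)[(0.217)² + (0.215)²] = 0.010187 kg m²; centre at d = 0.584 m, so the parallel axis theorem gives I = 0.010187 + (1.31)(0.584)² = 0.45697 kg m².
Point mass: I_cm = 0; centre at d = 0.677 m, so the parallel axis theorem gives I = 0 + (5.31)(0.677)² = 2.4337 kg m².
Total I = 0.44388 + 2.7532 + 0.45697 + 2.4337 = 6.0878 kg m².

6.09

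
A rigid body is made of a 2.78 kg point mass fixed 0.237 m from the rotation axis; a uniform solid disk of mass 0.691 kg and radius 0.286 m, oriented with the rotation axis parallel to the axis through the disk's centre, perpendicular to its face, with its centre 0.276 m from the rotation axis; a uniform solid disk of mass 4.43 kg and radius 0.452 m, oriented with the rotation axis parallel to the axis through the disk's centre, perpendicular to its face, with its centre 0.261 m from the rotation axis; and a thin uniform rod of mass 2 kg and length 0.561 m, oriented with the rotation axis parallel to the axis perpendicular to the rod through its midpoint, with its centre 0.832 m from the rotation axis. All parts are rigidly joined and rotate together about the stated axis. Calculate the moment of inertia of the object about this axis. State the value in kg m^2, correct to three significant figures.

Point mass: I_cm = 0; centre at d = 0.237 m, so I = I_cm + Md² gives I = 0 + (2.78)(0.237)² = 0.15615 kg m^2.
Solid disk: I_cm = (1/2)MR² = (1/2)(0.691)(0.286)² = 0.028261 kg m^2; centre at d = 0.276 m, so I = I_cm + Md² gives I = 0.028261 + (0.691)(0.276)² = 0.080898 kg m^2.
Solid disk: I_cm = (1/2)MR² = (1/2)(4.43)(0.452)² = 0.45253 kg m^2; centre at d = 0.261 m, so I = I_cm + Md² gives I = 0.45253 + (4.43)(0.261)² = 0.75431 kg m^2.
Thin rod: I_cm = (1/12)ML² = (1/12)(2)(0.561)² = 0.052454 kg m^2; centre at d = 0.832 m, so I = I_cm + Md² gives I = 0.052454 + (2)(0.832)² = 1.4369 kg m^2.
Total I = 0.15615 + 0.080898 + 0.75431 + 1.4369 = 2.4283 kg m^2.

2.43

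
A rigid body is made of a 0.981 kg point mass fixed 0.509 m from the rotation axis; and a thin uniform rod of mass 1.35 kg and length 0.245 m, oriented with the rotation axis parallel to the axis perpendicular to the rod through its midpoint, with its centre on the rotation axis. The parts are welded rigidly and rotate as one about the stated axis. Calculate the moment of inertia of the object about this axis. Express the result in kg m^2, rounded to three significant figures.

0.261

Point mass: I_cm = 0; centre at d = 0.509 m, so the parallel axis theorem gives I = 0 + (0.981)(0.509)² = 0.25416 kg m^2.
Thin rod: I_cm = (1/12)ML² = (1/12)(1.35)(0.245)² = 0.0067528 kg m^2; axis through the centre, so I = 0.0067528 kg m^2.
Total I = 0.25416 + 0.0067528 = 0.26091 kg m^2.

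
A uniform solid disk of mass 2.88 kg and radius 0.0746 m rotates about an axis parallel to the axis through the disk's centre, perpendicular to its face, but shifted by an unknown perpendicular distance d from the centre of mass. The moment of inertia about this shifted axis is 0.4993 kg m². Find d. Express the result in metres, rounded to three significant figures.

About the centre-of-mass axis, I_cm = (1/2)MR² = (1/2)(2.88)(0.0746)² = 0.0080138 kg m².
Parallel axis theorem: I = I_cm + Md², so Md² = 0.4993 − 0.0080138 = 0.49129 kg m².
d = √(0.49129 / 2.88) = 0.41302 m.

0.413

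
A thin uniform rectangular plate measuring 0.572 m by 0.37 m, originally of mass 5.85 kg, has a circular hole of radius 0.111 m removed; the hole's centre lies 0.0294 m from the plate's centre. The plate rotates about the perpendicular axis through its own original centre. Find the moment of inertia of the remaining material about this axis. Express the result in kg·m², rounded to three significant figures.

Unpierced body about its centre: I₀ = (1/12)M(a²+b²) = (1/12)(5.85)[(0.572)² + (0.37)²] = 0.22624 kg·m².
The removed disk has mass m = M·πr²/(ab) = (5.85)·π(0.111)²/(0.572·0.37) = 1.0699 kg (same uniform areal density).
Its moment of inertia about the rotation axis (parallel-axis theorem): I_hole = (1/2)mr² + md² = (1/2)(1.0699)(0.111)² + (1.0699)(0.0294)² = 0.0075161 kg·m².
Treating the hole as negative mass, I = I₀ − I_hole = 0.22624 − 0.0075161 = 0.21872 kg·m².

0.219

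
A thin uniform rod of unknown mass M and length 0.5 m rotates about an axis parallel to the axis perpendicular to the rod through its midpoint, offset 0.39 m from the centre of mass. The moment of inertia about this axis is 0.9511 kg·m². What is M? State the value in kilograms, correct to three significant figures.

5.50

I = I_cm + Md² = (1/12)ML² + Md² = M·[0.0833333·(0.5)² + (0.39)²] = M·0.17293.
So M = 0.9511 / 0.17293 = 5.4998 kg.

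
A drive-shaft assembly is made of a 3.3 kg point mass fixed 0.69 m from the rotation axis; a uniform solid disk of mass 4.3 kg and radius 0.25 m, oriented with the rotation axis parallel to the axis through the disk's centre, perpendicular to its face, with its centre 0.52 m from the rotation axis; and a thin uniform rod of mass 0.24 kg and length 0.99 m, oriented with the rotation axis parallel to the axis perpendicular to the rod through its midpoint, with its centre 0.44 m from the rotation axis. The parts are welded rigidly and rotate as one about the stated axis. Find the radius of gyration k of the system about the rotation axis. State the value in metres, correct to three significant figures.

Point mass: I_cm = 0; centre at d = 0.69 m, so the parallel axis theorem gives I = 0 + (3.3)(0.69)² = 1.5711 kg·m².
Solid disk: I_cm = (1/2)MR² = (1/2)(4.3)(0.25)² = 0.13437 kg·m²; centre at d = 0.52 m, so the parallel axis theorem gives I = 0.13437 + (4.3)(0.52)² = 1.2971 kg·m².
Thin rod: I_cm = (1/12)ML² = (1/12)(0.24)(0.99)² = 0.019602 kg·m²; centre at d = 0.44 m, so the parallel axis theorem gives I = 0.019602 + (0.24)(0.44)² = 0.066066 kg·m².
Total I = 2.9343 kg·m²; total mass M = 7.84 kg.
k = √(I/M) = √(2.9343/7.84) = 0.61178 m.

0.612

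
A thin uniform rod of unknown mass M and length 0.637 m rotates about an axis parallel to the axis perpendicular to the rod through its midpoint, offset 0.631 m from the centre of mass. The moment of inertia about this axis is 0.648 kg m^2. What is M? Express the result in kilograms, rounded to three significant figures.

1.50

I = I_cm + Md² = (1/12)ML² + Md² = M·[0.0833333·(0.637)² + (0.631)²] = M·0.43198.
So M = 0.648 / 0.43198 = 1.5001 kg.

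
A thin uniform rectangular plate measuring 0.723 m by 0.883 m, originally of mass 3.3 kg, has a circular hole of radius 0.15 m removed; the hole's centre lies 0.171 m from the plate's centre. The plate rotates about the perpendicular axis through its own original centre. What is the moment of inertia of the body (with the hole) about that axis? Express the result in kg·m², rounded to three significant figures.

Unpierced body about its centre: I₀ = (1/12)M(a²+b²) = (1/12)(3.3)[(0.723)² + (0.883)²] = 0.35816 kg·m².
The removed disk has mass m = M·πr²/(ab) = (3.3)·π(0.15)²/(0.723·0.883) = 0.36538 kg (same uniform areal density).
Its moment of inertia about the rotation axis (parallel-axis theorem): I_hole = (1/2)mr² + md² = (1/2)(0.36538)(0.15)² + (0.36538)(0.171)² = 0.014795 kg·m².
Treating the hole as negative mass, I = I₀ − I_hole = 0.35816 − 0.014795 = 0.34337 kg·m².

0.343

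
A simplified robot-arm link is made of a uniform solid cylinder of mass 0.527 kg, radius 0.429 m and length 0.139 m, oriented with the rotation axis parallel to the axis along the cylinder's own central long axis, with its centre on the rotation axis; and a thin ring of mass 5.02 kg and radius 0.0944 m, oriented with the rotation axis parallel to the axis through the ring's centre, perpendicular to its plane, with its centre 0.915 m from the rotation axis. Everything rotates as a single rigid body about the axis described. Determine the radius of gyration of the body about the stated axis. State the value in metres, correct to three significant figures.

Solid cylinder: I_cm = (1/2)MR² = (1/2)(0.527)(0.429)² = 0.048495 kg m²; axis through the centre, so I = 0.048495 kg m².
Thin ring: I_cm = MR² = (5.02)(0.0944)² = 0.044735 kg m²; centre at d = 0.915 m, so I = I_cm + Md² gives I = 0.044735 + (5.02)(0.915)² = 4.2476 kg m².
Total I = 4.2961 kg m²; total mass M = 5.547 kg.
k = √(I/M) = √(4.2961/5.547) = 0.88005 m.

0.880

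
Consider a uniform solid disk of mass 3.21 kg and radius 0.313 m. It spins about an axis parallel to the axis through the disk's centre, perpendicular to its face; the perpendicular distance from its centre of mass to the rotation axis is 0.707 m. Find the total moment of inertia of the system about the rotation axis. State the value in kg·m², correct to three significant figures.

1.76

I_cm = (1/2)MR² = (1/2)(3.21)(0.313)² = 0.15724 kg·m²; centre at d = 0.707 m, so I = I_cm + Md² gives I = 0.15724 + (3.21)(0.707)² = 1.7618 kg·m².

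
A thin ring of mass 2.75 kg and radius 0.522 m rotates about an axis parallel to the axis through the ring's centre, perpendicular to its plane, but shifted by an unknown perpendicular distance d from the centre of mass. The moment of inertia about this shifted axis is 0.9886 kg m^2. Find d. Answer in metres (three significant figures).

0.295

About the centre-of-mass axis, I_cm = MR² = (2.75)(0.522)² = 0.74933 kg m^2.
Parallel axis theorem: I = I_cm + Md², so Md² = 0.9886 − 0.74933 = 0.23927 kg m^2.
d = √(0.23927 / 2.75) = 0.29497 m.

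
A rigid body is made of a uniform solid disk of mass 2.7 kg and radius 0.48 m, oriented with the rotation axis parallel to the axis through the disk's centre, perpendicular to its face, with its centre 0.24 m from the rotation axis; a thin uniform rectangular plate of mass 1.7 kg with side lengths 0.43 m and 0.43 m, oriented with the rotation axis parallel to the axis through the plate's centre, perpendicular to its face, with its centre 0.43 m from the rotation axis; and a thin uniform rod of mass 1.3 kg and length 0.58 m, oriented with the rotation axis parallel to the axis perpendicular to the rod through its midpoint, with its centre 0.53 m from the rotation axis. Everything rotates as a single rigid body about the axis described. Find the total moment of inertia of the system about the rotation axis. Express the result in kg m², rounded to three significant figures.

Solid disk: I_cm = (1/2)MR² = (1/2)(2.7)(0.48)² = 0.31104 kg m²; centre at d = 0.24 m, so the parallel axis theorem gives I = 0.31104 + (2.7)(0.24)² = 0.46656 kg m².
Rectangular plate: I_cm = (1/12)M(a²+b²) = (1/12)(1.7)[(0.43)² + (0.43)²] = 0.052388 kg m²; centre at d = 0.43 m, so the parallel axis theorem gives I = 0.052388 + (1.7)(0.43)² = 0.36672 kg m².
Thin rod: I_cm = (1/12)ML² = (1/12)(1.3)(0.58)² = 0.036443 kg m²; centre at d = 0.53 m, so the parallel axis theorem gives I = 0.036443 + (1.3)(0.53)² = 0.40161 kg m².
Total I = 0.46656 + 0.36672 + 0.40161 = 1.2349 kg m².

1.23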